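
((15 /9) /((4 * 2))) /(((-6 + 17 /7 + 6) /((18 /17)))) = 105 /1156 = 0.09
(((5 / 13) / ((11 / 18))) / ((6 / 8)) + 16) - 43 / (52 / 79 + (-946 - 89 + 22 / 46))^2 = 8497510604991339 / 504629119408700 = 16.84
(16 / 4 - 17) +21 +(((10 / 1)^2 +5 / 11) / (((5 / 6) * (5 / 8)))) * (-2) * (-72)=1527992 / 55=27781.67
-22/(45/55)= -242/9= -26.89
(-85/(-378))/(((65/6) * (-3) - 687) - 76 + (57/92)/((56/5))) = -31280/110649537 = -0.00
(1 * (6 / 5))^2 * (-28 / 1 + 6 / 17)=-3384 / 85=-39.81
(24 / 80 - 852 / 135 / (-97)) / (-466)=-3187 / 4068180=-0.00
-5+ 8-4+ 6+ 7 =12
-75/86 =-0.87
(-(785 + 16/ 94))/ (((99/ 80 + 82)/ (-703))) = 2075424720/ 312973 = 6631.32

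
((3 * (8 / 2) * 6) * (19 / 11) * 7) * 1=9576 / 11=870.55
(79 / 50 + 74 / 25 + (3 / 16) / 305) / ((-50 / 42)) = -2326611 / 610000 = -3.81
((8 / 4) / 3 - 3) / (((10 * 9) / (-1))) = 7 / 270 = 0.03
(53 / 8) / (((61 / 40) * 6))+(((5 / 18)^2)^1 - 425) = -8383865 / 19764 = -424.20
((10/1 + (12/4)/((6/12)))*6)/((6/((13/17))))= 208/17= 12.24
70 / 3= 23.33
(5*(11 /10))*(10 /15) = 3.67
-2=-2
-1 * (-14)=14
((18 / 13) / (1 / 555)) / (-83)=-9990 / 1079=-9.26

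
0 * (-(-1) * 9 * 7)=0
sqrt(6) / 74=0.03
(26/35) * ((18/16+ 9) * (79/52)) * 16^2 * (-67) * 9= -61737552/35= -1763930.06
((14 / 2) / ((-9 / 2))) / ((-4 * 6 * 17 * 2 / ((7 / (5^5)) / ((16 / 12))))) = 49 / 15300000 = 0.00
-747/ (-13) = 747/ 13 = 57.46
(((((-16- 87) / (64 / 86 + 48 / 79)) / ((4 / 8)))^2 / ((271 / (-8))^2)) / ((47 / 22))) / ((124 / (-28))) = -2693321661382 / 1259110619879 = -2.14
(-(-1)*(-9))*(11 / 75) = -33 / 25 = -1.32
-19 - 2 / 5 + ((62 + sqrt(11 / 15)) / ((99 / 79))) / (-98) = -482792 / 24255 - 79*sqrt(165) / 145530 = -19.91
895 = 895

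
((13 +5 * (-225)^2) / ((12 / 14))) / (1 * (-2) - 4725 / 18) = -77042 / 69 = -1116.55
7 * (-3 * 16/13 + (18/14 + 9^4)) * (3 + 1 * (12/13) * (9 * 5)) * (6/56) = 259174296/1183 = 219082.25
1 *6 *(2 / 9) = 4 / 3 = 1.33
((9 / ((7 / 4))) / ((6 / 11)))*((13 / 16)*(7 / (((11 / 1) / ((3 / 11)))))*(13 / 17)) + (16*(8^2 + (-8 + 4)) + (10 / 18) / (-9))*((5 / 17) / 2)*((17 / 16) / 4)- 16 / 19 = 1387749623 / 36837504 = 37.67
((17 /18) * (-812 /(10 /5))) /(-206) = 3451 /1854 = 1.86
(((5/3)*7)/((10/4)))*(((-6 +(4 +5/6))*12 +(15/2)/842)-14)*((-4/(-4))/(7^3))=-0.38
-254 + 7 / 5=-252.60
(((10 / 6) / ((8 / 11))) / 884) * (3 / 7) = 55 / 49504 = 0.00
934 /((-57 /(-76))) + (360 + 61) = 4999 /3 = 1666.33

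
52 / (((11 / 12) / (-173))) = -107952 / 11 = -9813.82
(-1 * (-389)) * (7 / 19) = 2723 / 19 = 143.32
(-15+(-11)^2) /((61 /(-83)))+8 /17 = -149078 /1037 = -143.76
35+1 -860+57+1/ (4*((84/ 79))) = -257633/ 336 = -766.76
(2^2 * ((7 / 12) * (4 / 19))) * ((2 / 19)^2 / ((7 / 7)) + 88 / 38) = 1.14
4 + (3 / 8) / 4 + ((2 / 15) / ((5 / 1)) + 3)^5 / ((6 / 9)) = 9747446885387 / 25312500000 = 385.08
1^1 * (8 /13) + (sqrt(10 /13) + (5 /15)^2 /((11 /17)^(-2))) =22381 /33813 + sqrt(130) /13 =1.54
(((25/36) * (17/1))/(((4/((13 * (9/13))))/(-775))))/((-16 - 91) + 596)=-42.10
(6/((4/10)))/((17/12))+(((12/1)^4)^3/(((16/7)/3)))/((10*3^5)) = 4815795005.79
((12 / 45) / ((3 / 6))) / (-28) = -2 / 105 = -0.02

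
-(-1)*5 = 5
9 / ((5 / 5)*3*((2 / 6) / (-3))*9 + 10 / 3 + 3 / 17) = 459 / 26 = 17.65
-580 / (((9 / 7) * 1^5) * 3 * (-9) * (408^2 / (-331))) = -0.03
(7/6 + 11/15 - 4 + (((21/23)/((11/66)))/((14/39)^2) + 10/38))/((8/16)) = 1244266/15295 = 81.35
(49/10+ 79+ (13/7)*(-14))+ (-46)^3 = -972781/10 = -97278.10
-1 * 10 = -10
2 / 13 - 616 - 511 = -14649 / 13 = -1126.85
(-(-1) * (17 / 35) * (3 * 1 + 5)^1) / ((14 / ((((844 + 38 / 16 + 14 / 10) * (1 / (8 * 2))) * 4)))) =576487 / 9800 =58.83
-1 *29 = -29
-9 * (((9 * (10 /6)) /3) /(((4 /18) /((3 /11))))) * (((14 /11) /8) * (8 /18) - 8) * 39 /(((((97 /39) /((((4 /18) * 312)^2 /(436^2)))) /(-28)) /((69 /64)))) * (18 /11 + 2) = -29238424078500 /1533920267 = -19061.24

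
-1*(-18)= 18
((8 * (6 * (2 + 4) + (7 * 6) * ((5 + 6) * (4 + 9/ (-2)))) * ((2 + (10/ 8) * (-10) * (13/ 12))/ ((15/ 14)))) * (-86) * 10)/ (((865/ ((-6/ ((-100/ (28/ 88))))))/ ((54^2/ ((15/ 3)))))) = -44249174424/ 237875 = -186018.60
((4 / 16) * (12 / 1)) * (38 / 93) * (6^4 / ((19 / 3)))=7776 / 31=250.84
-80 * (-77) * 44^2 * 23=274292480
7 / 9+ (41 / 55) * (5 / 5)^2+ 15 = 8179 / 495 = 16.52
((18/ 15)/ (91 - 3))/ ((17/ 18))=27/ 1870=0.01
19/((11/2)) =38/11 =3.45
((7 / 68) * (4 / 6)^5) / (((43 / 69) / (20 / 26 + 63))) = 1.39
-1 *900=-900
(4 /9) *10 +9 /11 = 521 /99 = 5.26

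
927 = 927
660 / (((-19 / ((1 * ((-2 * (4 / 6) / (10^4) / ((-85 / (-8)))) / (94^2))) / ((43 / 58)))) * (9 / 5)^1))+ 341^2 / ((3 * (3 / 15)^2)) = 33446195822635651 / 34515901125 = 969008.33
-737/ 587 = -1.26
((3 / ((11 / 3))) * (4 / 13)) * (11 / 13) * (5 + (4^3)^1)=2484 / 169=14.70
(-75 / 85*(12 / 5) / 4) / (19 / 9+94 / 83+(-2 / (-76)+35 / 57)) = -255474 / 1874267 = -0.14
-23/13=-1.77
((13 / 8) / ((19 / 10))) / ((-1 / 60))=-51.32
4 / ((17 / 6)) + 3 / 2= 99 / 34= 2.91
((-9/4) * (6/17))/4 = -27/136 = -0.20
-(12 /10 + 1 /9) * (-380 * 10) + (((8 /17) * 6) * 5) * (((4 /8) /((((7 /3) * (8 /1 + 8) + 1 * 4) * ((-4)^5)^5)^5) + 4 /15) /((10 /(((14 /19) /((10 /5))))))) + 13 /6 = 960696903021573939264586185966054651087083877156407208016977478752300912588078689310237032189 /192735798117108095251655285140347365436323178928964319888171977736440432859637798183895040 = 4984.53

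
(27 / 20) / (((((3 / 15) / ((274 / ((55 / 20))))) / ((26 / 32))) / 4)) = 48087 / 22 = 2185.77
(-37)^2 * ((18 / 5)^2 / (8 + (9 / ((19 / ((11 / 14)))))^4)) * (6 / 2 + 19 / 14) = 9640.06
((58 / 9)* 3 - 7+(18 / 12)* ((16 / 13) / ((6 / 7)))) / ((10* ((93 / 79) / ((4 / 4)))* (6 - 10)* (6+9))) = -8927 / 435240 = -0.02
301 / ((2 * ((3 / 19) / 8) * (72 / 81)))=8578.50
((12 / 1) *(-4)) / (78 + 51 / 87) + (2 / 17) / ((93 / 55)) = -1950062 / 3603099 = -0.54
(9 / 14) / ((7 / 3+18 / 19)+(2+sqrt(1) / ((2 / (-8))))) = 513 / 1022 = 0.50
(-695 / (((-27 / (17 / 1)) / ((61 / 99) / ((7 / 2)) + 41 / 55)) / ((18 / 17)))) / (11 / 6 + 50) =1775308 / 215523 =8.24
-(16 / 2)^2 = -64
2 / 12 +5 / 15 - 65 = -129 / 2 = -64.50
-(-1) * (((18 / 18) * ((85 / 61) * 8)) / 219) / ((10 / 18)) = 408 / 4453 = 0.09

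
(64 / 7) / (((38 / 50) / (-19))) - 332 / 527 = -845524 / 3689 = -229.20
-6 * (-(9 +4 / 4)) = 60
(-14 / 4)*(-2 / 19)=0.37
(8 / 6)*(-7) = -28 / 3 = -9.33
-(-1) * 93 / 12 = 31 / 4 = 7.75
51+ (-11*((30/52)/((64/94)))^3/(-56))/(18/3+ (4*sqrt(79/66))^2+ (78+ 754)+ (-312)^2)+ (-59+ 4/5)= -3762625145183120169/522586914050539520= -7.20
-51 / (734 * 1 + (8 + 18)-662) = -51 / 98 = -0.52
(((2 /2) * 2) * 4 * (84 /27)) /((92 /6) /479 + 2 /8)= 429184 /4863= 88.25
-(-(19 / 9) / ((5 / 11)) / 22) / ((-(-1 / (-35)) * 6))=-133 / 108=-1.23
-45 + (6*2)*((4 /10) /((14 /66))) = -783 /35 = -22.37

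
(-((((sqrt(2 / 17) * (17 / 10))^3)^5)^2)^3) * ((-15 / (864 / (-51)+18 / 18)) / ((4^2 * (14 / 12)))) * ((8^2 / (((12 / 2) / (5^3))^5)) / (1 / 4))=-398703807810572411498315063055075847178723756123452198369 / 9540282189846038818359375000000000000000000000000000000000000000000000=-0.00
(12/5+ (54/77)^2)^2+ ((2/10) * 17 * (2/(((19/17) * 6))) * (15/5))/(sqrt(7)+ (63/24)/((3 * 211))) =823460416 * sqrt(7)/1894809105+ 397785729736185992/47577358682313075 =9.51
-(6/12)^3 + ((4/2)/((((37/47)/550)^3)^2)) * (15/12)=5967511714830802809934273591/20525811272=290732075616972125.59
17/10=1.70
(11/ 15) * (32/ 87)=352/ 1305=0.27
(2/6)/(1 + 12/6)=1/9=0.11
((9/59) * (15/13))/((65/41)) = 1107/9971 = 0.11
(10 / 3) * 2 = 20 / 3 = 6.67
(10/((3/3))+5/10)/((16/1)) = 21/32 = 0.66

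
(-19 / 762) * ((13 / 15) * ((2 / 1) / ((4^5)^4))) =-247 / 6283708952739840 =-0.00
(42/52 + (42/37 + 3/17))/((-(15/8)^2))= -123232/204425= -0.60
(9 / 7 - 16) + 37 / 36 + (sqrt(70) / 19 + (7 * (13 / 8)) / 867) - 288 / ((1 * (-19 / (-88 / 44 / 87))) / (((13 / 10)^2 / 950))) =-13031950505111 / 953045415000 + sqrt(70) / 19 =-13.23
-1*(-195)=195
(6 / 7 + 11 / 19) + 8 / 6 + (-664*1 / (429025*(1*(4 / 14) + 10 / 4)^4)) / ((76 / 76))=365576289957083 / 132005695328325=2.77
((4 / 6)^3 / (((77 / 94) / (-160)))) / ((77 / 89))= -10708480 / 160083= -66.89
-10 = -10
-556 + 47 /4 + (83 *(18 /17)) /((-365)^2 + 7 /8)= -4382711495 /8052764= -544.25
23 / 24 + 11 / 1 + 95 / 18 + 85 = 7361 / 72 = 102.24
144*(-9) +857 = -439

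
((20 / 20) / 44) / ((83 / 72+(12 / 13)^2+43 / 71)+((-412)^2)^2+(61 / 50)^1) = 5399550 / 6845404370358034019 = 0.00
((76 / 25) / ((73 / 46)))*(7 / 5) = 24472 / 9125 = 2.68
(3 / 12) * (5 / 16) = 5 / 64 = 0.08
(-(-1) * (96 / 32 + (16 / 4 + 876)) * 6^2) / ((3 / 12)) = 127152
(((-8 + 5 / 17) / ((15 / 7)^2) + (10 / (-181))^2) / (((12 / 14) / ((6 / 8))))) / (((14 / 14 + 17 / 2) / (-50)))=1469372513 / 190472454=7.71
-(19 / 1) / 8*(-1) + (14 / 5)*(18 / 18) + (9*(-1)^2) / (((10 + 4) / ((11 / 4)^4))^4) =2511.59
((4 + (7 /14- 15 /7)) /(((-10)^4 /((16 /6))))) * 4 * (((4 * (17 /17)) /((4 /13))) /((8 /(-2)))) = -143 /17500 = -0.01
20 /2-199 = -189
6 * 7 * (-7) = -294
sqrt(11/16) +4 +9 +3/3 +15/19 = sqrt(11)/4 +281/19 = 15.62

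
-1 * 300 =-300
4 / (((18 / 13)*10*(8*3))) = 13 / 1080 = 0.01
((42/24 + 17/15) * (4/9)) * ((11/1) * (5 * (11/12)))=20933/324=64.61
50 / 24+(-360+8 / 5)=-21379 / 60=-356.32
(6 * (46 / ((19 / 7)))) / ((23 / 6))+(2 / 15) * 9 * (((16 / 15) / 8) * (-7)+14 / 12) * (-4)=12068 / 475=25.41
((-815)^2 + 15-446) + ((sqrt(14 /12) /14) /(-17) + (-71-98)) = 663625-sqrt(42) /1428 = 663625.00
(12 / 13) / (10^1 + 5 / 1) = 4 / 65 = 0.06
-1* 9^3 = -729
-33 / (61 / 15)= -495 / 61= -8.11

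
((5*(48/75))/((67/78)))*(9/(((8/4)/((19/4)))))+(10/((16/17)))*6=192129/1340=143.38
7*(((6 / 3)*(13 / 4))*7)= 637 / 2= 318.50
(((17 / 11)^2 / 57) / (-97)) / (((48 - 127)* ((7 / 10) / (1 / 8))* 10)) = 0.00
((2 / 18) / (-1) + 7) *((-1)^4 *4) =248 / 9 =27.56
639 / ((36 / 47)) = 3337 / 4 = 834.25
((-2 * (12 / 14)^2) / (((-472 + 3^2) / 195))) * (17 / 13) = 0.81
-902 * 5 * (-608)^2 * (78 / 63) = -43346800640 / 21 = -2064133363.81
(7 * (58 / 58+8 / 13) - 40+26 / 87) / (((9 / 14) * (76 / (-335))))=75304985 / 386802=194.69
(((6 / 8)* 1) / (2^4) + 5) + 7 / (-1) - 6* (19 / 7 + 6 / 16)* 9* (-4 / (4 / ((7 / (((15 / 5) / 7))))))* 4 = 697411 / 64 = 10897.05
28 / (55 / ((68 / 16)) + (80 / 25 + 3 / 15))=2380 / 1389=1.71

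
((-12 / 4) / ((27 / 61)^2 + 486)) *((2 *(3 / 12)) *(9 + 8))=-0.05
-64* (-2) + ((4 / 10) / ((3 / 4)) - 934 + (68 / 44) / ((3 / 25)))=-130777 / 165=-792.59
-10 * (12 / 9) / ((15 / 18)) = -16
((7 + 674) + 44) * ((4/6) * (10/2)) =7250/3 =2416.67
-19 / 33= -0.58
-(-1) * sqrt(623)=sqrt(623)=24.96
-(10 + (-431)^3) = 80062981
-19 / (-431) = 19 / 431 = 0.04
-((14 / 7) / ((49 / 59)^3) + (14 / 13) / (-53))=-281365176 / 81060161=-3.47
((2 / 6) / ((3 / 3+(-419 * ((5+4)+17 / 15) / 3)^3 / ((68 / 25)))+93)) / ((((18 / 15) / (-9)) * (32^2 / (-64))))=-309825 / 2066630243022656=-0.00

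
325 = 325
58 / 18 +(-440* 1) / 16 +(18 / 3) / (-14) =-3113 / 126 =-24.71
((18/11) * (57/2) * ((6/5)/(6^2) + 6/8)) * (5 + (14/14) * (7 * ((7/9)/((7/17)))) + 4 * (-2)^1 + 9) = 154489/220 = 702.22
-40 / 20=-2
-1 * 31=-31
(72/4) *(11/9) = 22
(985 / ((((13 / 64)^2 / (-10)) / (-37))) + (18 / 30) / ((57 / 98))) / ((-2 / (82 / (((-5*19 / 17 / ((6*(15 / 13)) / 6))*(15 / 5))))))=98844915991714 / 3965585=24925683.35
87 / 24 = 29 / 8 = 3.62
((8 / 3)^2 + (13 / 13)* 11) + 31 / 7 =1420 / 63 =22.54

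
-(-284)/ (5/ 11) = 3124/ 5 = 624.80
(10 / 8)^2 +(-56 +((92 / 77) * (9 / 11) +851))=10808263 / 13552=797.54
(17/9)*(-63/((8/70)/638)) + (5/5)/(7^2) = -65103113/98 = -664317.48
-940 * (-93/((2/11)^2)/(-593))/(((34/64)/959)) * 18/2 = -730377315360/10081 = -72450879.41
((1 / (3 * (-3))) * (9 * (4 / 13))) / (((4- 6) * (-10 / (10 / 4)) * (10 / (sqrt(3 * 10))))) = -sqrt(30) / 260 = -0.02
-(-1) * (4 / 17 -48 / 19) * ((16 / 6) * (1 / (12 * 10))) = -148 / 2907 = -0.05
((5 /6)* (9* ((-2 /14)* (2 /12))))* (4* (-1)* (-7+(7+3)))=15 /7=2.14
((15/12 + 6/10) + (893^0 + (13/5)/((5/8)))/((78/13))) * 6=813/50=16.26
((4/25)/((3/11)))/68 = 11/1275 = 0.01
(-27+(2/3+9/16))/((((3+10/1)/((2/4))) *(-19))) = 1237/23712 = 0.05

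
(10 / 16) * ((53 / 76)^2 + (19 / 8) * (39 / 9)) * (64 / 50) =8.62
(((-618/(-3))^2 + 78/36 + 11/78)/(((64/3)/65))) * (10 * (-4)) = -20688675/4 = -5172168.75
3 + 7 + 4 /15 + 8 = 274 /15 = 18.27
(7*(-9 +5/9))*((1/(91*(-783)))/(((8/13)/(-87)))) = -19/162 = -0.12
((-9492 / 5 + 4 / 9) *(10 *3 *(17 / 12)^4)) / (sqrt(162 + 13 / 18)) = -222917549 *sqrt(5858) / 948996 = -17978.55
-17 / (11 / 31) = -527 / 11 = -47.91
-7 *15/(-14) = 15/2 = 7.50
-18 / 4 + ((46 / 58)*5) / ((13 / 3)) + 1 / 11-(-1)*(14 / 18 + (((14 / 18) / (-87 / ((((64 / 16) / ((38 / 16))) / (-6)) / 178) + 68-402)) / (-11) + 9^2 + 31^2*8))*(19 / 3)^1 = 1611252082897123 / 32745632634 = 49205.10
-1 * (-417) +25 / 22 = 9199 / 22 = 418.14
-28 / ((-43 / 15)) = 420 / 43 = 9.77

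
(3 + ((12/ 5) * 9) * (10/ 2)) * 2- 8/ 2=218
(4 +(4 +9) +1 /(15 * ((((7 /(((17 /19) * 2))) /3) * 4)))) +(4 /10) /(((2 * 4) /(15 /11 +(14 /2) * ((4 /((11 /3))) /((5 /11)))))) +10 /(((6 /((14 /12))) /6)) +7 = 16058311 /438900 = 36.59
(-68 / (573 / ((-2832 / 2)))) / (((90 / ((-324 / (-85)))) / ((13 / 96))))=4602 / 4775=0.96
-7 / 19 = -0.37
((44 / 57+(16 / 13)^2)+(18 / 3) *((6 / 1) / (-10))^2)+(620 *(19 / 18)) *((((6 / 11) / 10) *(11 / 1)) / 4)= 49423739 / 481650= 102.61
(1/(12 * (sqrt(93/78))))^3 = 13 * sqrt(806)/830304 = 0.00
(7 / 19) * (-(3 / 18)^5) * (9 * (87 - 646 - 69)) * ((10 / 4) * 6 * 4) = 5495 / 342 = 16.07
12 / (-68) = -3 / 17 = -0.18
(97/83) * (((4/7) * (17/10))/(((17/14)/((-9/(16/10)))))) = -873/166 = -5.26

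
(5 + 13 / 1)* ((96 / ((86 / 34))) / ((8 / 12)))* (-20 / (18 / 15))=-734400 / 43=-17079.07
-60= -60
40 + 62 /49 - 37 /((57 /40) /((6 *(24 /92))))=13374 /21413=0.62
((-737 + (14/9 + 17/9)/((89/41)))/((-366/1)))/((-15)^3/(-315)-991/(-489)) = 336062153/2130925932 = 0.16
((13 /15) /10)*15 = 13 /10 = 1.30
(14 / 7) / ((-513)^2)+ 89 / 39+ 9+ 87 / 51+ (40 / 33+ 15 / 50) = 92766156167 / 6397638390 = 14.50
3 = 3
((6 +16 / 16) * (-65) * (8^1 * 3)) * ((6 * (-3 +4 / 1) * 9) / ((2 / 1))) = -294840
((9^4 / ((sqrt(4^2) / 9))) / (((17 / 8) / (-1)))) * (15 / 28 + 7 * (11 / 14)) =-9979281 / 238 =-41929.75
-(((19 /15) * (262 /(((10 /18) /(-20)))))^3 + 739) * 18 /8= 1918451941090929 /500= 3836903882181.86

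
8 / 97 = 0.08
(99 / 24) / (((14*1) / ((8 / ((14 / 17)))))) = 2.86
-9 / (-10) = 9 / 10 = 0.90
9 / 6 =3 / 2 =1.50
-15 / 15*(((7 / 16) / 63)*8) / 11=-0.01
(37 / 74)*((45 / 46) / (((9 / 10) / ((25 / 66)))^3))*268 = 654296875 / 66950631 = 9.77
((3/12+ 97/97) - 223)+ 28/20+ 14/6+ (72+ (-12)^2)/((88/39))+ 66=-56.29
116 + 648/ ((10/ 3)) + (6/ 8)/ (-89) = 552497/ 1780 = 310.39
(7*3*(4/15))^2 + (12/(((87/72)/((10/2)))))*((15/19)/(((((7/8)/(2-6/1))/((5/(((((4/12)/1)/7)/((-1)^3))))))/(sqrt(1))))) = 259631984/13775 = 18848.06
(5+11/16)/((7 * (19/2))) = 13/152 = 0.09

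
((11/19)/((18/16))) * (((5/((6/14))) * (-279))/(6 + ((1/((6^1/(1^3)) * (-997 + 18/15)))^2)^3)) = -3231866222113540210248177722880/11576227984529019186268127677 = -279.18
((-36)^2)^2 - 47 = 1679569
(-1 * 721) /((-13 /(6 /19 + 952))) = 13045774 /247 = 52816.90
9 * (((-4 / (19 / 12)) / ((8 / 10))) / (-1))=540 / 19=28.42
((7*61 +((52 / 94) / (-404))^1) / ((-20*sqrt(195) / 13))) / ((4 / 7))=-1135099*sqrt(195) / 455712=-34.78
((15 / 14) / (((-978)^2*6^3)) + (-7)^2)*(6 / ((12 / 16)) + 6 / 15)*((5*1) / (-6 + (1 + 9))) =47242657733 / 91822464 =514.50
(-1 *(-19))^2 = 361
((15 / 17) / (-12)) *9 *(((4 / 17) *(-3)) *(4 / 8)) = 135 / 578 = 0.23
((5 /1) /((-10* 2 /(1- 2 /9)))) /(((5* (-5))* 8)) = 7 /7200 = 0.00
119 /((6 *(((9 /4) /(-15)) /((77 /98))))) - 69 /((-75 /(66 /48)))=-184723 /1800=-102.62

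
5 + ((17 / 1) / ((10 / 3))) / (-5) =199 / 50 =3.98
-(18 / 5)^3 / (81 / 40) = -576 / 25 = -23.04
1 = 1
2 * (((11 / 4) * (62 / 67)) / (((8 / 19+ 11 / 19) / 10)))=3410 / 67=50.90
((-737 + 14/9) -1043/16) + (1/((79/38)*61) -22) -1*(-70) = -522272929/693936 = -752.62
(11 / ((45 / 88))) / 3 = 968 / 135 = 7.17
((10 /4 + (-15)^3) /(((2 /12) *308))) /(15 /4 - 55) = 4047 /3157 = 1.28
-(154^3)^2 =-13339032325696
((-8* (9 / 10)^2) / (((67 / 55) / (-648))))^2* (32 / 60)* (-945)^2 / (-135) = -4704288930367488 / 112225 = -41918368726.82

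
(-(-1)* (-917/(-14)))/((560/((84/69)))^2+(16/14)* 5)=917/2962480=0.00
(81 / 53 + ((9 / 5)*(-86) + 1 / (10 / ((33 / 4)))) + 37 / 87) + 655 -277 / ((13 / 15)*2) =343.17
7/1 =7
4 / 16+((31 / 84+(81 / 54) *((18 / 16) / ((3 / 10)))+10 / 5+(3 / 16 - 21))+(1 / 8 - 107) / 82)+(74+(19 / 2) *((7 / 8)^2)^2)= 65.70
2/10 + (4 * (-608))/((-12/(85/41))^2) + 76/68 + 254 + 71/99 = 2594952973/14145615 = 183.45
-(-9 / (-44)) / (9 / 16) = -4 / 11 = -0.36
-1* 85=-85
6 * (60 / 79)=360 / 79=4.56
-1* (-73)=73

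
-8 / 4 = -2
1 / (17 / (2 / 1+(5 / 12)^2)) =313 / 2448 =0.13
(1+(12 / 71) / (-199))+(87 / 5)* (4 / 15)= 1991889 / 353225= 5.64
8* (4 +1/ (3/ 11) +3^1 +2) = 304/ 3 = 101.33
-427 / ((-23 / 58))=24766 / 23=1076.78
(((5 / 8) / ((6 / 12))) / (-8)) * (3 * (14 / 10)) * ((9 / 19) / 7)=-27 / 608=-0.04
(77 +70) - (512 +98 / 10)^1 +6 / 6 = -1869 / 5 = -373.80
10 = 10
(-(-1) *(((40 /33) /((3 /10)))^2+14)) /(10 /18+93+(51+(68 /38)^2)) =0.21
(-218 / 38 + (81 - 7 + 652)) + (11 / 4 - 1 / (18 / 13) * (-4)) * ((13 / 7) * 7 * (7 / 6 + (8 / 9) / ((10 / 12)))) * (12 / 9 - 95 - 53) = -35845432 / 1539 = -23291.38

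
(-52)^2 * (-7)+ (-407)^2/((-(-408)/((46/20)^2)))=-684634079/40800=-16780.25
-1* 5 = -5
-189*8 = -1512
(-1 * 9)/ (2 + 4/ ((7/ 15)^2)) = -0.44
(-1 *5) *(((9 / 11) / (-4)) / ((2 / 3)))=1.53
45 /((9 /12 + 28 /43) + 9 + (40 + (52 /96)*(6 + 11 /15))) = 696600 /836669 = 0.83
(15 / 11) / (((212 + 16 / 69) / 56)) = 2070 / 5753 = 0.36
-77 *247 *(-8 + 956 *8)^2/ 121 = -100921038400/ 11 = -9174639854.55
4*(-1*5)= -20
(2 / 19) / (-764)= -1 / 7258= -0.00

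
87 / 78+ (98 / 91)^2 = 769 / 338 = 2.28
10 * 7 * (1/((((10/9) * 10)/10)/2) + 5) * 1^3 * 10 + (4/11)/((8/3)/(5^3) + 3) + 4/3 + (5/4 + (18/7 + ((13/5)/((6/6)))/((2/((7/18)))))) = 18709716229/3925845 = 4765.78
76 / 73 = 1.04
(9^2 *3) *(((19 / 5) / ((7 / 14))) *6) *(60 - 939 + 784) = -1052676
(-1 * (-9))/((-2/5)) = -45/2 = -22.50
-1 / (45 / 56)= -1.24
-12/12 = -1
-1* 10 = -10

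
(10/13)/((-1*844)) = -5/5486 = -0.00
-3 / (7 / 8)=-24 / 7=-3.43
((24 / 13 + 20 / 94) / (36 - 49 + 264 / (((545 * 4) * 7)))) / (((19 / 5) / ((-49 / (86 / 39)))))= 1763731725 / 1901864071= 0.93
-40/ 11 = -3.64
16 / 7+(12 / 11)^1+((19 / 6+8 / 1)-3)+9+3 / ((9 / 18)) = 12263 / 462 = 26.54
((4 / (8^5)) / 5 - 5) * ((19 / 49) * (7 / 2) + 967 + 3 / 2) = -198625773 / 40960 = -4849.26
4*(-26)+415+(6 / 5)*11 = 1621 / 5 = 324.20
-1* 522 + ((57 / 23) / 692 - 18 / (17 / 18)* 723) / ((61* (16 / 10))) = -87566198307 / 132039136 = -663.18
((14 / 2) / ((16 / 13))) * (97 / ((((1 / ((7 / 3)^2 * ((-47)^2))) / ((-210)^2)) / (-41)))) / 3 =-47987140094075 / 12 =-3998928341172.92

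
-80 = -80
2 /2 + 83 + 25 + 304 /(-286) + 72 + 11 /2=53035 /286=185.44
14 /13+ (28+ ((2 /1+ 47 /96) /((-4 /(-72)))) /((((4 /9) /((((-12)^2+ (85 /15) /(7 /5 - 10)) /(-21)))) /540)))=-23266052037 /62608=-371614.68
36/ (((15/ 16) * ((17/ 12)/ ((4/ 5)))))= 9216/ 425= 21.68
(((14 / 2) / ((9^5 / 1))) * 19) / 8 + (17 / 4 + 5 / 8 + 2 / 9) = 602005 / 118098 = 5.10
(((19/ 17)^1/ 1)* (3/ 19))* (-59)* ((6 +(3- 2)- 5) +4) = -1062/ 17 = -62.47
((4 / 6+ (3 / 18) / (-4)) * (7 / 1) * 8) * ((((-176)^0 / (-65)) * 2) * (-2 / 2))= 14 / 13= 1.08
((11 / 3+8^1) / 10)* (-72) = -84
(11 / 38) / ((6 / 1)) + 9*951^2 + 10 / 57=618610301 / 76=8139609.22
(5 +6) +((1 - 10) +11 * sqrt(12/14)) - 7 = -5 +11 * sqrt(42)/7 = 5.18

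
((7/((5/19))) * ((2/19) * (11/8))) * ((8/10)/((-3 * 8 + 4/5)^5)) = -9625/21003416576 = -0.00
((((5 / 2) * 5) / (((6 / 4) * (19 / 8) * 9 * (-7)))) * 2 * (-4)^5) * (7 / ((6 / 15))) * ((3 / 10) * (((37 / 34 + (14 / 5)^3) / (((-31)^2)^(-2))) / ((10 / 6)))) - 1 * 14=185204940135218 / 24225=7645198767.19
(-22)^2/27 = 484/27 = 17.93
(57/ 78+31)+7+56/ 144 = 4577/ 117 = 39.12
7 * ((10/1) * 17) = 1190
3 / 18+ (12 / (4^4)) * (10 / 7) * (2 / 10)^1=121 / 672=0.18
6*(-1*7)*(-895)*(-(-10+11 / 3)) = 238070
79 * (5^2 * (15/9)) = 9875/3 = 3291.67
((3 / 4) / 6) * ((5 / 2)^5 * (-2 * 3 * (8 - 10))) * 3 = 28125 / 64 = 439.45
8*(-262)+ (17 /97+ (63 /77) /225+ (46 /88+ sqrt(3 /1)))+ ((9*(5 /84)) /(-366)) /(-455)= -17374389714943 /8292083800+ sqrt(3)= -2093.57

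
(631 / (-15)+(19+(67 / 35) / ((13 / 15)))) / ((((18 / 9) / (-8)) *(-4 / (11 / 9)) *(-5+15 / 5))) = 12.75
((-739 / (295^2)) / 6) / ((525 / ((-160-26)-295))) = 355459 / 274128750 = 0.00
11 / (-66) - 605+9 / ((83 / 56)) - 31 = -313787 / 498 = -630.09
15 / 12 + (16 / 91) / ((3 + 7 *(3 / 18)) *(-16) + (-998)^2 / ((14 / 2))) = 48532493 / 38825956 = 1.25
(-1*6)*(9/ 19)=-54/ 19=-2.84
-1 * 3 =-3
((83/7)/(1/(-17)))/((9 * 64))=-1411/4032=-0.35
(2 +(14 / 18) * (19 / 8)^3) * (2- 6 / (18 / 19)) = -743977 / 13824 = -53.82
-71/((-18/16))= 568/9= 63.11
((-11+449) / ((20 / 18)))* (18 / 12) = 591.30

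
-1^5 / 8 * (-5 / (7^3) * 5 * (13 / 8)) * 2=325 / 10976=0.03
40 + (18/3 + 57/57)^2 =89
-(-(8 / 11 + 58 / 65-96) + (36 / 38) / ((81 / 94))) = -11673842 / 122265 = -95.48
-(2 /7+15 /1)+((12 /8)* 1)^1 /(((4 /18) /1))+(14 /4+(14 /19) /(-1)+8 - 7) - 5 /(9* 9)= -208319 /43092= -4.83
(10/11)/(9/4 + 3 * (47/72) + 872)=240/231319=0.00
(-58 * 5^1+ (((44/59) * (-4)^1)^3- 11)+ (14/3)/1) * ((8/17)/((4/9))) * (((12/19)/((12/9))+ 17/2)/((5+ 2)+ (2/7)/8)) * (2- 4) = 11396717693592/13068471149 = 872.08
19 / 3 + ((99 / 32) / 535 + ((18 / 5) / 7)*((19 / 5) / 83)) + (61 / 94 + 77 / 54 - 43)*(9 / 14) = -46624191259 / 2337479200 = -19.95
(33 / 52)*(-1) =-33 / 52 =-0.63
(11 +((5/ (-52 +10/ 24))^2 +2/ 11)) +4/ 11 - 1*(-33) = 187788490/ 4214771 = 44.55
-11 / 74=-0.15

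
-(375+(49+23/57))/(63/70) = -241910/513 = -471.56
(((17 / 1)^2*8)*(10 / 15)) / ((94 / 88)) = 203456 / 141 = 1442.95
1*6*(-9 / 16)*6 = -81 / 4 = -20.25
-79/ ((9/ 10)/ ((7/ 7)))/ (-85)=1.03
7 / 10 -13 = -123 / 10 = -12.30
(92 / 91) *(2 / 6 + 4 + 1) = 5.39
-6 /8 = -3 /4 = -0.75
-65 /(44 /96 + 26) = -312 /127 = -2.46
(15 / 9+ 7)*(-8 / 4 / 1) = -17.33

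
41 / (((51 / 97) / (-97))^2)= 3629700521 / 2601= 1395501.93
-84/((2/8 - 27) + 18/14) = 2352/713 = 3.30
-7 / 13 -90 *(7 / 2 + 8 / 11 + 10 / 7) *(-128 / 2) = 32609701 / 1001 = 32577.12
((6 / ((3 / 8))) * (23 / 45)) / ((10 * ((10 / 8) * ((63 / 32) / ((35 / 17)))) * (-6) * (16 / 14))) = -10304 / 103275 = -0.10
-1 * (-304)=304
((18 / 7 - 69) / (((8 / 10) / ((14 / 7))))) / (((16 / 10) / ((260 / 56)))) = -755625 / 1568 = -481.90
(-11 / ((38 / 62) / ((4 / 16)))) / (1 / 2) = -341 / 38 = -8.97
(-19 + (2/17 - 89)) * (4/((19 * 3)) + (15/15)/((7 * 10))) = -9.11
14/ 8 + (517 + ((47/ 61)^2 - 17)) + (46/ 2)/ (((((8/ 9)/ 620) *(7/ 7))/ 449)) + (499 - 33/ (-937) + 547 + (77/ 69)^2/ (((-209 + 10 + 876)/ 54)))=35984488522491273885/ 4994633122964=7204630.98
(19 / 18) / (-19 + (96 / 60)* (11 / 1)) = -95 / 126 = -0.75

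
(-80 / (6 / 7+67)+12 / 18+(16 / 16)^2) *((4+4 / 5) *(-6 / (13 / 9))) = -60048 / 6175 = -9.72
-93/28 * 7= -93/4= -23.25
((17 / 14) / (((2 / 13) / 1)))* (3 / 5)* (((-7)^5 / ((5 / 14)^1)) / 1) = -11143041 / 50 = -222860.82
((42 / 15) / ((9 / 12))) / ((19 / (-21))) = -392 / 95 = -4.13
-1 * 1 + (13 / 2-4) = 3 / 2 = 1.50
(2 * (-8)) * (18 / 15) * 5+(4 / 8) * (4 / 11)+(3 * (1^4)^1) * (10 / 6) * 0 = -1054 / 11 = -95.82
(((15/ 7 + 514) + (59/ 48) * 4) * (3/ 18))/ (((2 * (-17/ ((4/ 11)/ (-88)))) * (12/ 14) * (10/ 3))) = 3979/ 1077120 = 0.00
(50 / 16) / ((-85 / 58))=-2.13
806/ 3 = 268.67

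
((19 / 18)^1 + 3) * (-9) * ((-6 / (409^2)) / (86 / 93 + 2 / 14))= 142569 / 116260295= 0.00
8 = 8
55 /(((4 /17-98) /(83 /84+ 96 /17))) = -521125 /139608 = -3.73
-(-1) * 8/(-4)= -2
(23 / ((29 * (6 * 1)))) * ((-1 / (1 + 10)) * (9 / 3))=-23 / 638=-0.04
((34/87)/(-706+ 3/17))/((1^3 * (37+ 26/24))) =-0.00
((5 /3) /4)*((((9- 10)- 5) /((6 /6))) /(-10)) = 1 /4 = 0.25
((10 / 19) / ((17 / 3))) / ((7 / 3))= 0.04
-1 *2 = -2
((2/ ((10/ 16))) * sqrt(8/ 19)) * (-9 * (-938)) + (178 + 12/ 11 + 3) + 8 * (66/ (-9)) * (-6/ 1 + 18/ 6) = 3939/ 11 + 270144 * sqrt(38)/ 95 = 17887.35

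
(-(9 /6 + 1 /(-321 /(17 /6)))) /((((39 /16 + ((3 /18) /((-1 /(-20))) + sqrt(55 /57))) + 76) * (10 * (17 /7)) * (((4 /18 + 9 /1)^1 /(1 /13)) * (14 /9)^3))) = -9368206956 /5629249083435523 + 50248512 * sqrt(3135) /140731227085888075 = -0.00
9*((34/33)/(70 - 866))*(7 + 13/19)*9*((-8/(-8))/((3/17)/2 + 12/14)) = -886074/1039775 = -0.85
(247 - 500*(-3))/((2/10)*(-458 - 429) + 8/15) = -26205/2653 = -9.88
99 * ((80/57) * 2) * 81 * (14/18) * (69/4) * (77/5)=88365816/19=4650832.42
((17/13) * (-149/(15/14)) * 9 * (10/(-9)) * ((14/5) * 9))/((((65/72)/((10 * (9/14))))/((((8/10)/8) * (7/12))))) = 80427816/4225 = 19036.17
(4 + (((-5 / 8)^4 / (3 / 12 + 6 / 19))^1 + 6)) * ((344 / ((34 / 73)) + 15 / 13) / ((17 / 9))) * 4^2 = 665335756665 / 10339264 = 64350.40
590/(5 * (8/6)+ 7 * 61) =1770/1301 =1.36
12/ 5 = 2.40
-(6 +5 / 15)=-19 / 3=-6.33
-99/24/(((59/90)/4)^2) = -153.58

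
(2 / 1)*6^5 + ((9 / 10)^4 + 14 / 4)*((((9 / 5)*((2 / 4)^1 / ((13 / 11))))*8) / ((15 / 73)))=979701573 / 62500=15675.23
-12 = -12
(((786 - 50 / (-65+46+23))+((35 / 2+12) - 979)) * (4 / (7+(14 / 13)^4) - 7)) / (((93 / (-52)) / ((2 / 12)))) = -7111822432 / 66497697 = -106.95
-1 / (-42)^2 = -1 / 1764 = -0.00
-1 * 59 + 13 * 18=175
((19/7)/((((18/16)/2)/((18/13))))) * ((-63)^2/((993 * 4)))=28728/4303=6.68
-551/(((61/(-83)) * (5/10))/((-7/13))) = -640262/793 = -807.39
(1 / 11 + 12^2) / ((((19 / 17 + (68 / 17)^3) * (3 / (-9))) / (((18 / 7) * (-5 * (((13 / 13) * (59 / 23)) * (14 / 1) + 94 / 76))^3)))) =115290876371271125625 / 1053850204484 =109399681.17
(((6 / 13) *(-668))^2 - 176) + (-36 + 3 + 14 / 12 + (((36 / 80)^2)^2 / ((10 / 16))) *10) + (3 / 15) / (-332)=39912336854941 / 420810000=94846.46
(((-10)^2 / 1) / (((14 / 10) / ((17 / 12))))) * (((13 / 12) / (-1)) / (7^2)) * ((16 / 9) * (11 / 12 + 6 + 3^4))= -29144375 / 83349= -349.67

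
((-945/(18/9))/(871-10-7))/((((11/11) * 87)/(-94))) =2115/3538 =0.60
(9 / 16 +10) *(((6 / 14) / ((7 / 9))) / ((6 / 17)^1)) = 25857 / 1568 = 16.49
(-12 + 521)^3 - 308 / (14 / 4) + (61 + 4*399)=131873798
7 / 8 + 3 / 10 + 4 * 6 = 1007 / 40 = 25.18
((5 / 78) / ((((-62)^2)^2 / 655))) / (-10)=-655 / 2305108416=-0.00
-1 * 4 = -4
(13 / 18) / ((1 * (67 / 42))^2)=1274 / 4489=0.28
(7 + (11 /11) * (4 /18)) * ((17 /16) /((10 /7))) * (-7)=-10829 /288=-37.60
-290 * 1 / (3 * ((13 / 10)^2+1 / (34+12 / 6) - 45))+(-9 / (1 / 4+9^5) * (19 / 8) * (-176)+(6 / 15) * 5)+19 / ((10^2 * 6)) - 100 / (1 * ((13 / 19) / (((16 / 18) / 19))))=-20774935567567 / 8280736144200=-2.51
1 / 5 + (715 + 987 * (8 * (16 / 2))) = 63883.20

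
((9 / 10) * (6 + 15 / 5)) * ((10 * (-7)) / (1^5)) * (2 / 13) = -1134 / 13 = -87.23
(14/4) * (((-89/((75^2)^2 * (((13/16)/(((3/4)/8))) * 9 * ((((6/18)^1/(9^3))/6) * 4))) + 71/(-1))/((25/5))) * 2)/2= -10095329321/203125000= -49.70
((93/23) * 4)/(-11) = -372/253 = -1.47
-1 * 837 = -837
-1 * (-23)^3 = 12167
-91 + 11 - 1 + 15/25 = -402/5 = -80.40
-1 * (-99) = 99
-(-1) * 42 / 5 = 42 / 5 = 8.40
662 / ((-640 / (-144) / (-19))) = -56601 / 20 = -2830.05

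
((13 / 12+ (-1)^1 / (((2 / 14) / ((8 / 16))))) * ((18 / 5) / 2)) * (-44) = 957 / 5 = 191.40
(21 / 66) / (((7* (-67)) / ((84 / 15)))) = -14 / 3685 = -0.00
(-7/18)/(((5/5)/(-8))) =28/9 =3.11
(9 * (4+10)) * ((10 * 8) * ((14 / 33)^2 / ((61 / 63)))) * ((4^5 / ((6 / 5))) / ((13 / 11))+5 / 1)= 130714281600 / 95953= 1362274.05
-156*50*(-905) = 7059000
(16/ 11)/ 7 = 16/ 77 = 0.21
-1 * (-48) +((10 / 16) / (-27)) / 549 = 5692027 / 118584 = 48.00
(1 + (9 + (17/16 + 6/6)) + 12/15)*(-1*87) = -89523/80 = -1119.04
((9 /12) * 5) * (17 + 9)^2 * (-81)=-205335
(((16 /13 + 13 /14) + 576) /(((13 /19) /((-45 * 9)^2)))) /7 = 327931081875 /16562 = 19800210.23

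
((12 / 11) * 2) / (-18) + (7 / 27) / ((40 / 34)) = 589 / 5940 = 0.10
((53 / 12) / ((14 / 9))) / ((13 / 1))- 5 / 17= -937 / 12376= -0.08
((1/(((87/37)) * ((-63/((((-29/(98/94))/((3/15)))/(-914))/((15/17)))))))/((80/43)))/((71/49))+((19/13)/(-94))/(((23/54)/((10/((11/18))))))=-272007777806447/455029257402720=-0.60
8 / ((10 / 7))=28 / 5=5.60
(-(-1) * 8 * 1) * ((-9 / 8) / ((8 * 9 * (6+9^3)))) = -1 / 5880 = -0.00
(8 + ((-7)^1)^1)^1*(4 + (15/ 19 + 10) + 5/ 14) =4029/ 266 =15.15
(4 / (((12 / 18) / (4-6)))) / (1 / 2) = -24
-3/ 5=-0.60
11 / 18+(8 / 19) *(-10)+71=23051 / 342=67.40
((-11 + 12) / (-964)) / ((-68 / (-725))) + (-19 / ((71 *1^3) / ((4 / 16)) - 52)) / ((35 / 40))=-1392663 / 13307056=-0.10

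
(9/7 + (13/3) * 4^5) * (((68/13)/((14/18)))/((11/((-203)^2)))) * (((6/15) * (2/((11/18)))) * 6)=6908393665728/7865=878371731.18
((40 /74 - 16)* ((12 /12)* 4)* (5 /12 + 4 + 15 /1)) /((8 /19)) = -633061 /222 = -2851.63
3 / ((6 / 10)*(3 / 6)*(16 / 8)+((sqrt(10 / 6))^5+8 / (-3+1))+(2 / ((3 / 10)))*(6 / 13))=995085 / 13095962+2851875*sqrt(15) / 13095962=0.92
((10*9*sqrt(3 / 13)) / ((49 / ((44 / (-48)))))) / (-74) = 165*sqrt(39) / 94276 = 0.01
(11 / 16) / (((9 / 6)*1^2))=0.46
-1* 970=-970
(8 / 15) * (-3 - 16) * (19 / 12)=-722 / 45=-16.04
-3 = -3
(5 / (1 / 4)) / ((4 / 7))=35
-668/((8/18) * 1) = -1503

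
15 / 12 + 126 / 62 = 3.28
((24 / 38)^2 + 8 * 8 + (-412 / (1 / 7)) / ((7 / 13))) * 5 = -9551340 / 361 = -26458.01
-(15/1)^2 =-225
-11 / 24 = -0.46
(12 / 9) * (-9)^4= 8748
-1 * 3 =-3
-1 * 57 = -57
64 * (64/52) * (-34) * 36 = -1253376/13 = -96413.54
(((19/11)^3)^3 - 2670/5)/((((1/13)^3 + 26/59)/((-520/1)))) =468152.18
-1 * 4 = -4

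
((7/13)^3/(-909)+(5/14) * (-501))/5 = -5002672667/139795110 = -35.79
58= 58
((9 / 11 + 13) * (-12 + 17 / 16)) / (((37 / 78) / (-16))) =2074800 / 407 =5097.79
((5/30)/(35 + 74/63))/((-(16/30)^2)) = -4725/291712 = -0.02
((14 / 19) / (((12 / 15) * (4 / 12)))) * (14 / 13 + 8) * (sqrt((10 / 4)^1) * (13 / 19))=6195 * sqrt(10) / 722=27.13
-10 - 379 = -389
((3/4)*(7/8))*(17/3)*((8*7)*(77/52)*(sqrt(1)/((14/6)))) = 27489/208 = 132.16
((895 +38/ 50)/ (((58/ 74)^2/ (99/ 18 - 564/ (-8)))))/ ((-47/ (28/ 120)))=-8154864676/ 14822625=-550.16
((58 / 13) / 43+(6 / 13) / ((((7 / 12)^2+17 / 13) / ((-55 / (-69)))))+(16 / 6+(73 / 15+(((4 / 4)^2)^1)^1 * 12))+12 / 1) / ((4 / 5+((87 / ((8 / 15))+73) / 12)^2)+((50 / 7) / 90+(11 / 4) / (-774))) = 81524020558848 / 992974340118787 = 0.08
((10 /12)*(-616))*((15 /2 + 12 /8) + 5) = -21560 /3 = -7186.67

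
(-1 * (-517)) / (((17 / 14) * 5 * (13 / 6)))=43428 / 1105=39.30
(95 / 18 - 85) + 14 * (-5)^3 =-32935 / 18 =-1829.72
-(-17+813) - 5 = -801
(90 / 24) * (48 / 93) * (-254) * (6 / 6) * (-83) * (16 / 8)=2529840 / 31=81607.74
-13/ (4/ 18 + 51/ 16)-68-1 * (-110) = 18750/ 491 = 38.19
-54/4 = -27/2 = -13.50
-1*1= -1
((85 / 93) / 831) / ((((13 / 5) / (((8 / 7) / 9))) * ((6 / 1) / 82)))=139400 / 189884331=0.00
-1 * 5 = -5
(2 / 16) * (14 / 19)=7 / 76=0.09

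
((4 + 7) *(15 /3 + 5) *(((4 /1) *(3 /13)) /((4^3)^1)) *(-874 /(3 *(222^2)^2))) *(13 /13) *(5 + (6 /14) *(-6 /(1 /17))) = 6513485 /884124206784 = 0.00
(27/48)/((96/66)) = 99/256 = 0.39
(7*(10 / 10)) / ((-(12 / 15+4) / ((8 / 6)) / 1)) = -35 / 18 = -1.94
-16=-16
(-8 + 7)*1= -1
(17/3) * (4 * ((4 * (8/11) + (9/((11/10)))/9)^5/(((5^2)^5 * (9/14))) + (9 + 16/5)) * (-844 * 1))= -1101233110054763024/4718291015625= -233396.61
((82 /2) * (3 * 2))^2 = 60516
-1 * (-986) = 986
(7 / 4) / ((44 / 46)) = 1.83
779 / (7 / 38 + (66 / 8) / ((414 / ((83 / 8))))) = 65361216 / 32803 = 1992.54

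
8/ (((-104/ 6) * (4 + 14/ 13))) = -1/ 11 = -0.09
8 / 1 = 8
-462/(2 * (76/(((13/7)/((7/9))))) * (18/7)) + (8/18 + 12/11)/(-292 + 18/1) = -5830079/2061576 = -2.83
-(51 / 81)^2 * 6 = -578 / 243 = -2.38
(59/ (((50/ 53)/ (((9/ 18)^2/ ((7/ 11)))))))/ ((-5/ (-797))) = 27414409/ 7000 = 3916.34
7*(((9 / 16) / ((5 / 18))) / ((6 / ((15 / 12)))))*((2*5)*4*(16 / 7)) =270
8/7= 1.14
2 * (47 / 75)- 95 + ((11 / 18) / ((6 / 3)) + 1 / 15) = -84037 / 900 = -93.37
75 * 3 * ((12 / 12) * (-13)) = -2925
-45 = -45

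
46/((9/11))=506/9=56.22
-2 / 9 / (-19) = 2 / 171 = 0.01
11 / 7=1.57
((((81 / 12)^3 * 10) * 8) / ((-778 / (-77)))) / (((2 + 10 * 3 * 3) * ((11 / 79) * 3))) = 18141165 / 286304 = 63.36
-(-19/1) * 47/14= 893/14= 63.79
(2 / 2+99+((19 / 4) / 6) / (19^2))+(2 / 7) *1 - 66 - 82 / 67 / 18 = 21955223 / 641592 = 34.22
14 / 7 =2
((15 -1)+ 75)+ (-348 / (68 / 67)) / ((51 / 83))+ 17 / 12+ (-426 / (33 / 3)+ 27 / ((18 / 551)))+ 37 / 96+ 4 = 99047647 / 305184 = 324.55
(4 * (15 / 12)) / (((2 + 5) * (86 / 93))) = 465 / 602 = 0.77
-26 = -26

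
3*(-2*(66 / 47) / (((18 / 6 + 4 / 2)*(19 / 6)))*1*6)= -14256 / 4465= -3.19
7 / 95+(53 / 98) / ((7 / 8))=22541 / 32585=0.69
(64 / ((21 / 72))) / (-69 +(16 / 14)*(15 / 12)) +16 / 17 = -18544 / 8041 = -2.31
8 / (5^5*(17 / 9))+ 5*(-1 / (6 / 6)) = -265553 / 53125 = -5.00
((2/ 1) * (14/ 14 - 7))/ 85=-12/ 85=-0.14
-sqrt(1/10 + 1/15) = -sqrt(6)/6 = -0.41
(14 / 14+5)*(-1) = -6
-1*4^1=-4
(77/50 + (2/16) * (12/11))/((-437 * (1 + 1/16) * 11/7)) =-51632/22472725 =-0.00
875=875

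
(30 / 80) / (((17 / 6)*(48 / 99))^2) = 29403 / 147968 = 0.20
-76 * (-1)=76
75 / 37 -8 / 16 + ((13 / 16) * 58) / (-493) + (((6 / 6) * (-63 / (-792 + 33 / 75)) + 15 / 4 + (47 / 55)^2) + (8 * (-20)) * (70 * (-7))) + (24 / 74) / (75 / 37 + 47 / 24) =1085498925935117099 / 13844577201400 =78406.07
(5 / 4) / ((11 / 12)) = 15 / 11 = 1.36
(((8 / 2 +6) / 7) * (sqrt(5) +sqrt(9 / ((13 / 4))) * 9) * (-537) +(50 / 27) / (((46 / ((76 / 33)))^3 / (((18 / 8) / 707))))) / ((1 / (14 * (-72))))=13310447.97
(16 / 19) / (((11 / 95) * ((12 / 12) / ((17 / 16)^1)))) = 85 / 11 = 7.73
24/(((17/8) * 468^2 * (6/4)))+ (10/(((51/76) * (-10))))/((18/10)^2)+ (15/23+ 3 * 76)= 3664128253/16057197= 228.19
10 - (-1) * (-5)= 5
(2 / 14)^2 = 1 / 49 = 0.02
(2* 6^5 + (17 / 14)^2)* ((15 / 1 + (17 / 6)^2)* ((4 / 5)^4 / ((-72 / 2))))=-10108762996 / 2480625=-4075.09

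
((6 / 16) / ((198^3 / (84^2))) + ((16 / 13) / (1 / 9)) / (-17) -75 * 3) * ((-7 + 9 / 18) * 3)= 4400.20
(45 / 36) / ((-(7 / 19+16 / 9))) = -855 / 1468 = -0.58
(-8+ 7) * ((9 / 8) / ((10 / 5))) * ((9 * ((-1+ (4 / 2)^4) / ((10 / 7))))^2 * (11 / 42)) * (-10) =841995 / 64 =13156.17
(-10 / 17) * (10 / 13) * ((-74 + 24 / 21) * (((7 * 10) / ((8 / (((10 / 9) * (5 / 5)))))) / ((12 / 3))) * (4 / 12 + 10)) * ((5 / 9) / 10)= 96875 / 2106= 46.00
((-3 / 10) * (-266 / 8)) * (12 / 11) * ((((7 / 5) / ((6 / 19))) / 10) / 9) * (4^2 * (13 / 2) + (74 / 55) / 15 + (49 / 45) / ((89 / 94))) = 51257609879 / 908634375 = 56.41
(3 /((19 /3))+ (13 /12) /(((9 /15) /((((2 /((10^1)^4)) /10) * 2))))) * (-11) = -17822717 /3420000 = -5.21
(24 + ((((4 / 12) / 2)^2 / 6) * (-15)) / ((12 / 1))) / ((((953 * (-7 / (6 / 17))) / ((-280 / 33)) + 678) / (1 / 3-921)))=-143147555 / 18828531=-7.60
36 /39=12 /13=0.92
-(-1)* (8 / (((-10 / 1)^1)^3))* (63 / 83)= -63 / 10375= -0.01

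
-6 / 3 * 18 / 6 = -6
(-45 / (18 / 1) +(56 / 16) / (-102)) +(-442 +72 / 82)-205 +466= -1527737 / 8364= -182.66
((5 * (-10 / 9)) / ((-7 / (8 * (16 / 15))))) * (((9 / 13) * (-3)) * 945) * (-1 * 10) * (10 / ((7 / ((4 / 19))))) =69120000 / 1729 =39976.87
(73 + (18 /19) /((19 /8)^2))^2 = 251862455881 /47045881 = 5353.55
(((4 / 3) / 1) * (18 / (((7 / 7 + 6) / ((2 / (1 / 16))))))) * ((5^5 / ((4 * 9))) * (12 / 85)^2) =384000 / 2023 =189.82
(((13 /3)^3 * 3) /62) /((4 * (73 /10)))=10985 /81468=0.13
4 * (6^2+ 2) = 152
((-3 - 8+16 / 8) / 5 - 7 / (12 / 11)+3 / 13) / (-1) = 6229 / 780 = 7.99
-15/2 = -7.50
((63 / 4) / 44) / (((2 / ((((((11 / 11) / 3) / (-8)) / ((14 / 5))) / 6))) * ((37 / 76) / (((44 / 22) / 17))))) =-95 / 885632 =-0.00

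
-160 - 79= -239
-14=-14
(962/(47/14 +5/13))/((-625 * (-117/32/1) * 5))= 430976/19153125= 0.02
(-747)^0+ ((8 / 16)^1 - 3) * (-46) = 116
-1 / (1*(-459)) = 0.00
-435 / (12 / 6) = -435 / 2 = -217.50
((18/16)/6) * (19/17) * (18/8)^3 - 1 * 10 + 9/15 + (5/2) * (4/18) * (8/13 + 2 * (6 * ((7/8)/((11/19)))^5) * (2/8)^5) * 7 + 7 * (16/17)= 31275220761691981/13435632416194560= 2.33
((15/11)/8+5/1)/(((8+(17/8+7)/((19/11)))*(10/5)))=8645/44418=0.19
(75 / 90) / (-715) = -1 / 858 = -0.00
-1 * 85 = -85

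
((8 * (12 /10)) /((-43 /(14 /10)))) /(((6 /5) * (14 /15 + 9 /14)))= -2352 /14233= -0.17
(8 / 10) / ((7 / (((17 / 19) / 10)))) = 34 / 3325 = 0.01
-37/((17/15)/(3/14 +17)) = -133755/238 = -562.00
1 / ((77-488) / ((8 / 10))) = -4 / 2055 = -0.00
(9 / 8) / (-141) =-3 / 376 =-0.01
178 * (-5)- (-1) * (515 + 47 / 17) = -372.24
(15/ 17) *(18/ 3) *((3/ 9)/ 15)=2/ 17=0.12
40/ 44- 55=-595/ 11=-54.09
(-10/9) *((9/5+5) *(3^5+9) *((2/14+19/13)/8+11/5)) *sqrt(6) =-297092 *sqrt(6)/65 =-11195.75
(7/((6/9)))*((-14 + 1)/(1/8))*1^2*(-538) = 587496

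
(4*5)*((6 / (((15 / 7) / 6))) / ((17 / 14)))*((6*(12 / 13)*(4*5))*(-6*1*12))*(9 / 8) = -2482690.32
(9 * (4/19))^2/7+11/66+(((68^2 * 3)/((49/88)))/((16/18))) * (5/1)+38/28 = 7436679200/53067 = 140137.55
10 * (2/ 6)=10/ 3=3.33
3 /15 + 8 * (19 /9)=769 /45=17.09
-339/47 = -7.21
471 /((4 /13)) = 6123 /4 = 1530.75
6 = 6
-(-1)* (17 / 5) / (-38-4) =-17 / 210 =-0.08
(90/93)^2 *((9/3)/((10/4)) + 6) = 6480/961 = 6.74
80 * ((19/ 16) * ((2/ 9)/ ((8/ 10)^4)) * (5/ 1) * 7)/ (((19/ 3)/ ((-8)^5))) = -28000000/ 3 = -9333333.33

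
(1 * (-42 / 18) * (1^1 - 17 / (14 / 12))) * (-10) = -950 / 3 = -316.67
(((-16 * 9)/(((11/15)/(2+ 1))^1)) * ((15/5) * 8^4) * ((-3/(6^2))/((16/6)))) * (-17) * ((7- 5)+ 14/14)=-126904320/11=-11536756.36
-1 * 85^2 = -7225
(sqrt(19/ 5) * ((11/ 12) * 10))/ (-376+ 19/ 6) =-11 * sqrt(95)/ 2237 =-0.05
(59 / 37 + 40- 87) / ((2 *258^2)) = -70 / 205239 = -0.00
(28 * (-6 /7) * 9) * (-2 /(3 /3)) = 432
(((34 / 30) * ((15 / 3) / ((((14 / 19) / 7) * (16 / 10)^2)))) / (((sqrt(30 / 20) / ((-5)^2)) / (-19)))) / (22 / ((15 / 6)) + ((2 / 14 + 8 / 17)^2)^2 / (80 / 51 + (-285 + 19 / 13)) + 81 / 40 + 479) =-21146147182329728125 * sqrt(6) / 3110914613329815888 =-16.65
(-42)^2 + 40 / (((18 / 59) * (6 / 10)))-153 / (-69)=1232521 / 621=1984.74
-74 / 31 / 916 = -37 / 14198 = -0.00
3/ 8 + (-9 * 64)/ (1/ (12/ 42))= -9195/ 56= -164.20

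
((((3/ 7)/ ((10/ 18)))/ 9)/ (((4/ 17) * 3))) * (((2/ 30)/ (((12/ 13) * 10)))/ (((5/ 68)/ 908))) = 852839/ 78750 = 10.83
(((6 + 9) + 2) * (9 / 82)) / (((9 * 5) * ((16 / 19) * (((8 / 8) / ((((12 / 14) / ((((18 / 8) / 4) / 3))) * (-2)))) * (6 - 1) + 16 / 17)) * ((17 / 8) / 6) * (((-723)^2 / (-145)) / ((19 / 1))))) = -5695136 / 3064760127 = -0.00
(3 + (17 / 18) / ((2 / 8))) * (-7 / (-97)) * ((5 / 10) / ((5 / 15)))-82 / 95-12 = -670639 / 55290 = -12.13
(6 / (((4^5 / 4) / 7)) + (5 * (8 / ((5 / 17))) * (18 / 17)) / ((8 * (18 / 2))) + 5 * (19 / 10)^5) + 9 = 10797521 / 80000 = 134.97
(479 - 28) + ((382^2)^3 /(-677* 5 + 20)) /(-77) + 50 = 3107278611260629 /259105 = 11992352950.58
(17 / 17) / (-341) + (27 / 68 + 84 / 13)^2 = 12534367973 / 266476496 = 47.04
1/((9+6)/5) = 1/3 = 0.33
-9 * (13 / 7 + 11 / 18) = -311 / 14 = -22.21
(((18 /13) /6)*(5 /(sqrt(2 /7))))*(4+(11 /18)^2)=545*sqrt(14) /216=9.44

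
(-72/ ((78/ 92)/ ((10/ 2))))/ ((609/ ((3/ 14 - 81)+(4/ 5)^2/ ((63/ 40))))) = 9317576/ 166257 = 56.04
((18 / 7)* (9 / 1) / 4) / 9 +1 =23 / 14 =1.64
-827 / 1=-827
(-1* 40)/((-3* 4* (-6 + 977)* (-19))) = -10/55347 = -0.00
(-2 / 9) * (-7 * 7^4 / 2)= 16807 / 9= 1867.44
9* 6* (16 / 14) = 432 / 7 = 61.71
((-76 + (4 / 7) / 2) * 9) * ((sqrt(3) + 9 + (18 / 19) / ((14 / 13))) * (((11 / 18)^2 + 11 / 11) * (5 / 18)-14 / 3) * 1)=6622615 * sqrt(3) / 2268 + 483450895 / 16758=33906.59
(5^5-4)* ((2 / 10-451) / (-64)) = 3517367 / 160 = 21983.54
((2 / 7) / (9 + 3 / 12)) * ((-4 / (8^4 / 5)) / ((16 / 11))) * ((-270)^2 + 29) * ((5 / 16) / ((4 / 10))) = -100277375 / 16973824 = -5.91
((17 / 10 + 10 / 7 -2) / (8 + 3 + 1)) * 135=711 / 56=12.70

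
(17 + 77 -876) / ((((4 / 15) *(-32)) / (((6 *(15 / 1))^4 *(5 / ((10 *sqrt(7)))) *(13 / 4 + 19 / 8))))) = 1082257453125 *sqrt(7) / 448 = 6391482311.42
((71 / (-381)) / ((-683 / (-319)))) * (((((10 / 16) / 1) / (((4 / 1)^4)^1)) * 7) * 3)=-792715 / 177645568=-0.00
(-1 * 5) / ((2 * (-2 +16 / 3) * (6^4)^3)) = -1 / 2902376448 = -0.00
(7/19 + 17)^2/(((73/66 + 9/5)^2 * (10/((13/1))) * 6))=2569495500/332004841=7.74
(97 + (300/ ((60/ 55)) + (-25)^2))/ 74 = 997/ 74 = 13.47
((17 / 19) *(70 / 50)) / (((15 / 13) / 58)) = 89726 / 1425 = 62.97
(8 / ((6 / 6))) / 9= 8 / 9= 0.89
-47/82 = -0.57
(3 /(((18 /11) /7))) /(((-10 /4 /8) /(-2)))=1232 /15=82.13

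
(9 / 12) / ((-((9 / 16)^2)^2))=-16384 / 2187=-7.49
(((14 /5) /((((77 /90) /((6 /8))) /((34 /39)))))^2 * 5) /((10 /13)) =46818 /1573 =29.76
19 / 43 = 0.44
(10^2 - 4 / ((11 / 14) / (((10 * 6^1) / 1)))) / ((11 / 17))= -38420 / 121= -317.52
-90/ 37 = -2.43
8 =8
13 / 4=3.25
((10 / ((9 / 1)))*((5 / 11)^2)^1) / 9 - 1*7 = -68357 / 9801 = -6.97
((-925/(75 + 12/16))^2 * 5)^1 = 68450000/91809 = 745.57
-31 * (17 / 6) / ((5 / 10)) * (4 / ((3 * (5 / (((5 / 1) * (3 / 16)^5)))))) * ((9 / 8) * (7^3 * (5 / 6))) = -73208205 / 4194304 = -17.45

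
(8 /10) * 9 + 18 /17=702 /85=8.26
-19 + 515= 496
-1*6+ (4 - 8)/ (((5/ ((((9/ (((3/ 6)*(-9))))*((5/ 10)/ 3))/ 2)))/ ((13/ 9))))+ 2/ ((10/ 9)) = -4.01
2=2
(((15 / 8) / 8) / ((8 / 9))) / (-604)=-135 / 309248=-0.00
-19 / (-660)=19 / 660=0.03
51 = 51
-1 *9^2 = -81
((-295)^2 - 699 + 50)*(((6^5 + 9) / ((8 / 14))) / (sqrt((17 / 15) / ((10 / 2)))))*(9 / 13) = 52954426350*sqrt(51) / 221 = 1711177582.59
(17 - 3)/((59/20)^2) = 5600/3481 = 1.61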